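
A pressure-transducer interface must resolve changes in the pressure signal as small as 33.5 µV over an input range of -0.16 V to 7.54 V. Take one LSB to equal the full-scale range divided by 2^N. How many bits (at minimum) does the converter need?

18 bits

Span: 7.54 V − (-0.16 V) = 7.7 V.
Need 2^N ≥ 7.7 V / 33.5 µV = 229900 → N_min = 18.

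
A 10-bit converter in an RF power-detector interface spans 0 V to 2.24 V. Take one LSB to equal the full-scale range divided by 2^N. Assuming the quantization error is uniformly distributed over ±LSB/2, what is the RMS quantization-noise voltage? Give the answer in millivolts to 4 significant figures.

Span = 2.24 V.
Step size = 2.24/1024 V = 2.18750 mV.
For a uniform distribution on [−LSB/2, +LSB/2], V_rms = LSB/√12 = 2.18750 mV/3.4641 = 0.6315 mV.

0.6315 mV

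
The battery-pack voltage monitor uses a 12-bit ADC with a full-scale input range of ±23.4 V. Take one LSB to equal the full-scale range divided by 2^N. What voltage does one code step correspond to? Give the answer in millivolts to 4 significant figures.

11.43 mV

The full-scale span is 23.4 − (-23.4) = 46.8 V.
2^12 = 4096 levels.
Step size = 46.8/4096 V = 11.43 mV.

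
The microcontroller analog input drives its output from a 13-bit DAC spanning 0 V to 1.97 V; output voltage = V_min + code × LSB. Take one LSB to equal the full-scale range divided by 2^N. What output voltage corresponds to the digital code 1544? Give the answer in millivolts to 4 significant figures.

371.3 mV

Full-scale range = 1.97 V. LSB = 1.97 V / 2^13.
V_out = V_min + code × LSB = 0 V + 1544 × 1.97 V / 8192
      = 0 + 0.371299 = 0.371299 V.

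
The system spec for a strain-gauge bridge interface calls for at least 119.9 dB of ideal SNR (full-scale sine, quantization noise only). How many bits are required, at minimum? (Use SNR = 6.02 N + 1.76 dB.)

20 bits

6.02 N + 1.76 ≥ 119.9 gives N ≥ 19.625, so the minimum integer is 20.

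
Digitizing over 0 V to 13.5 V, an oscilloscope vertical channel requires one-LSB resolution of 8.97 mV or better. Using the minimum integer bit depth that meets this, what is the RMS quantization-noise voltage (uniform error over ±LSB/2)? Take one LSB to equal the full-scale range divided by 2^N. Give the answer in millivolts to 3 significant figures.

Range is 13.5 V.
Levels needed ≥ 13.5/8.97 mV = 1505. 2^11 = 2048 suffices, so N_min = 11.
LSB = 13.5 V / 2^11 = 6.5918 mV.
RMS noise = LSB/√12 = 1.90 mV.

1.90 mV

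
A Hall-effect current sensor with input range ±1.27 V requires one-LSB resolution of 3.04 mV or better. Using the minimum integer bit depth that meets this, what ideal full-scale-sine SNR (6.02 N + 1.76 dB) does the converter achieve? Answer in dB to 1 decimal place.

62.0 dB

Range = 1.27 − (-1.27) = 2.54 V.
Need 2^N ≥ 2.54 V / 3.04 mV = 835.5 → N_min = 10.
6.02(10) + 1.76 = 61.96 dB.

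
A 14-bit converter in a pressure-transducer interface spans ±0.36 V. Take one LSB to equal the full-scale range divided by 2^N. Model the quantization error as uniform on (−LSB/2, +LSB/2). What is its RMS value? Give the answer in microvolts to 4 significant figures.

12.69 µV

The full-scale span is 0.36 − (-0.36) = 0.72 V.
LSB = 0.72 V / 2^14 = 43.9453 µV.
For a uniform distribution on [−LSB/2, +LSB/2], V_rms = LSB/√12 = 43.9453 µV/3.4641 = 12.69 µV.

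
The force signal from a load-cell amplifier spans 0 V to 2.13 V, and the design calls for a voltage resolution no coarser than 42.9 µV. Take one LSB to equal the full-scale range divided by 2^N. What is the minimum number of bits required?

Full-scale range = 2.13 V.
2.13 V / 42.9 µV = 49650. Since 2^15 = 32768 and 2^16 = 65536, N = 16.

16 bits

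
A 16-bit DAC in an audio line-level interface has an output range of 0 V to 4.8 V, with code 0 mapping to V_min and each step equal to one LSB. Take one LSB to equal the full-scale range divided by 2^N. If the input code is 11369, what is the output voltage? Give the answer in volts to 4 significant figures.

0.8327 V

V_FS = 4.8 V. LSB = 4.8 V / 2^16.
Output = V_min + (11369/65536) × range = 0 + 0.173477 × 4.8 V
      = 0 V + 0.832690 V = 0.832690 V.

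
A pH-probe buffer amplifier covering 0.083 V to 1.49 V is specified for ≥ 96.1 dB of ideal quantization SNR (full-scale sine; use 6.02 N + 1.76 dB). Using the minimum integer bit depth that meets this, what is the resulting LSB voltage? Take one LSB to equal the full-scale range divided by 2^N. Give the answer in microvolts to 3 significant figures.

21.5 µV

Range = 1.49 − (0.083) = 1.407 V.
Solving 6.02 N ≥ 96.1 − 1.76: N ≥ 15.671. Round up → N = 16.
LSB = 1.407 V ÷ 2^16 = 1.407/65536 V = 21.5 µV.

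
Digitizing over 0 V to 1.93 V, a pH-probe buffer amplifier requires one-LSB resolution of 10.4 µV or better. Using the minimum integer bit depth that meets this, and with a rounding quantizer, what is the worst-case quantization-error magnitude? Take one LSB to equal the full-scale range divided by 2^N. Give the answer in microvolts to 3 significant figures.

Range is 1.93 V.
Levels needed ≥ 1.93/10.4 µV = 185600. 2^18 = 262144 suffices, so N_min = 18.
LSB = 1.93 V / 2^18 = 7.3624 µV.
Half an LSB is 3.68 µV.

3.68 µV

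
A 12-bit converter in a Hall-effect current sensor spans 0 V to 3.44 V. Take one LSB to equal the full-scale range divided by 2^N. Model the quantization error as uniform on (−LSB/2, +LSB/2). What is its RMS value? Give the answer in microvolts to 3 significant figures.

Full-scale range = 3.44 V.
One LSB is 3.44 V / 4096 = 0.83984 mV.
V_rms = LSB/√12 = 0.83984 mV / √12 = 242 µV.

242 µV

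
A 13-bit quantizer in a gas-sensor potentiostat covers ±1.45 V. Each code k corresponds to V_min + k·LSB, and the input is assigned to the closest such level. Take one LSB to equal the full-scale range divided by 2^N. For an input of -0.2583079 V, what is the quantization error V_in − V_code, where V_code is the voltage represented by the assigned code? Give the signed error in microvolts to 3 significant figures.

Span: 1.45 V − (-1.45 V) = 2.9 V. LSB = 2.9 V / 2^13 ≈ 354.0 µV.
(-0.2583079 − (-1.45)) / LSB = 1.1916921 × 8192/2.9 = 3366.3247. Nearest integer: k = 3366.
V_code = V_min + k × range/2^13 = -1.45 + 3366 × 2.9/8192 = -0.2584228516 V.
Error = V_in − V_code = -0.2583079 − (-0.2584228516) = +115 µV.

+115 µV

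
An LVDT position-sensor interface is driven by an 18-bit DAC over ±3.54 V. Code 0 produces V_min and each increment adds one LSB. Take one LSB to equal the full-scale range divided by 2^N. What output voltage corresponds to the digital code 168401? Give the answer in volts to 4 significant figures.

Span: 3.54 V − (-3.54 V) = 7.08 V. LSB = 7.08 V / 2^18.
V_out = -3.54 + 168401 × (7.08/262144) V
      = -3.54 + 4.54818 = 1.00818 V.

1.008 V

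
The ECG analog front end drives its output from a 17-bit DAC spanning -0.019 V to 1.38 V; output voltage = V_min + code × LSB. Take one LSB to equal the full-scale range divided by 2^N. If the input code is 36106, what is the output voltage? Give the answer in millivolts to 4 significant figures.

366.4 mV

Range = 1.38 − (-0.019) = 1.399 V. LSB = 1.399 V / 2^17.
V_out = -0.019 + 36106 × (1.399/131072) V
      = -0.019 + 0.385378 = 0.366378 V.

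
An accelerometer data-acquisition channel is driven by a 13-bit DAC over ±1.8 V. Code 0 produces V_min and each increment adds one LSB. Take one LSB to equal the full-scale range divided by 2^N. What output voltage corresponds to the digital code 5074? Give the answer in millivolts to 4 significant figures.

Span: 1.8 V − (-1.8 V) = 3.6 V. LSB = 3.6 V / 2^13.
V_out = -1.8 + 5074 × (3.6/8192) V
      = -1.8 V + 2.22979 V = 0.429785 V.

429.8 mV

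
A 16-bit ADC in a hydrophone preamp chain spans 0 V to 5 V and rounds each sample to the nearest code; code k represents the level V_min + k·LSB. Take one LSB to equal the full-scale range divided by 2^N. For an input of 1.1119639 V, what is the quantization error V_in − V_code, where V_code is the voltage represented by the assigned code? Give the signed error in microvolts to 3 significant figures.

Span = 5 V. LSB = 5 V / 2^16 ≈ 76.29 µV.
(1.1119639 − (0)) / LSB = 1.1119639 × 65536/5 = 14574.7332. Nearest integer: k = 14575.
V_code = 0 + (14575/65536) × 5 = 1.1119842529 V.
V_in − V_code = 1.1119639 − (1.1119842529) = −20.4 µV.

−20.4 µV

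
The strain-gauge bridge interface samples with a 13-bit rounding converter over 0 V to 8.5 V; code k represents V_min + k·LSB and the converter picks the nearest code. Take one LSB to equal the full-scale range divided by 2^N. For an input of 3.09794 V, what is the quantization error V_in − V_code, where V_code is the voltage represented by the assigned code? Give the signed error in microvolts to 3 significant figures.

−327 µV

Span = 8.5 V. LSB = 8.5 V / 2^13 ≈ 1.038 mV.
(3.09794 − (0)) / LSB = 3.09794 × 8192/8.5 = 2985.6852. Nearest integer: k = 2986.
V_code = V_min + k × range/2^13 = 0 + 2986 × 8.5/8192 = 3.098266602 V.
Error = V_in − V_code = 3.09794 − (3.098266602) = −327 µV.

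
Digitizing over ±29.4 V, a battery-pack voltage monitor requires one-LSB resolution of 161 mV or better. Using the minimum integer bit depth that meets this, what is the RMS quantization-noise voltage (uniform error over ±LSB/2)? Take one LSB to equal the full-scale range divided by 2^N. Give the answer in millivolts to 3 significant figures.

33.2 mV

Range = 29.4 − (-29.4) = 58.8 V.
58.8 V / 161 mV = 365.2. Since 2^8 = 256 and 2^9 = 512, N = 9.
One LSB is 58.8 V / 512 = 114.84 mV.
RMS noise = LSB/√12 = 33.2 mV.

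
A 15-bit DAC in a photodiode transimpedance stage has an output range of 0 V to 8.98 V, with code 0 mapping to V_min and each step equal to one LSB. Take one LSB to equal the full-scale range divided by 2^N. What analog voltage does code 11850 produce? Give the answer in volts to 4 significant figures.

Full-scale range = 8.98 V. LSB = 8.98 V / 2^15.
V_out = V_min + code × LSB = 0 V + 11850 × 8.98 V / 32768
      = 0 V + 3.24747 V = 3.24747 V.

3.247 V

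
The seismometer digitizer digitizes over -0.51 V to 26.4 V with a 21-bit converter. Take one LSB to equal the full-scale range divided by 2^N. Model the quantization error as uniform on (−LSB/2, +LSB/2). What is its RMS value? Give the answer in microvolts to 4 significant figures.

Span: 26.4 V − (-0.51 V) = 26.91 V.
LSB = 26.91 V / 2^21 = 12.8317 µV.
V_rms = LSB/√12 = 12.8317 µV / √12 = 3.704 µV.

3.704 µV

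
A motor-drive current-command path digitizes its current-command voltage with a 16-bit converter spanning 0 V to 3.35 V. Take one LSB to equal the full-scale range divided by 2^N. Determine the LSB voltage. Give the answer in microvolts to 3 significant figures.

Full-scale range = 3.35 V.
2^16 = 65536 levels.
One LSB is 3.35 V / 65536 = 51.1 µV.

51.1 µV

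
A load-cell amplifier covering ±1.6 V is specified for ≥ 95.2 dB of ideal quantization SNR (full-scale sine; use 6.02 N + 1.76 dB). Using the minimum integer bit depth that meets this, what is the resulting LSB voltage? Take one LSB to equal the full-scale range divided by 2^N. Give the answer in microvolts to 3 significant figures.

Full-scale range = 1.6 V − (-1.6 V) = 3.2 V.
Solving 6.02 N ≥ 95.2 − 1.76: N ≥ 15.522. Round up → N = 16.
LSB = 3.2 V ÷ 2^16 = 3.2/65536 V = 48.8 µV.

48.8 µV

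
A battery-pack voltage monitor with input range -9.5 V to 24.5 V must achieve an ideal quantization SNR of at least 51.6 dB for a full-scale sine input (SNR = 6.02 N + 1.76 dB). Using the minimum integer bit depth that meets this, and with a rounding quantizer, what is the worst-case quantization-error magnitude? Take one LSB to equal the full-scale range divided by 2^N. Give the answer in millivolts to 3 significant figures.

33.2 mV

Span: 24.5 V − (-9.5 V) = 34 V.
Solving 6.02 N ≥ 51.6 − 1.76: N ≥ 8.279. Round up → N = 9.
One LSB is 34 V / 512 = 66.406 mV.
Max error for round-to-nearest is LSB/2 = 33.2 mV.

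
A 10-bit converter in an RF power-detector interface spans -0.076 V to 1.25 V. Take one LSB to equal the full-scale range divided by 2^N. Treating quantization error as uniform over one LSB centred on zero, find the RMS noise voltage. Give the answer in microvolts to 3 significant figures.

374 µV

The full-scale span is 1.25 − (-0.076) = 1.326 V.
Step size = 1.326/1024 V = 1.2949 mV.
σ_q = LSB/√12 = 1.2949 mV/3.4641 = 374 µV.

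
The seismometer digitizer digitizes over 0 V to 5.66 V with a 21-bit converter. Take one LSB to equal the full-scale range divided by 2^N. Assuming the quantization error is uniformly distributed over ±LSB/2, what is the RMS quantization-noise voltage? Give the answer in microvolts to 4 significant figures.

0.7791 µV

V_FS = 5.66 V.
LSB = 5.66 V ÷ 2^21 = 5.66/2097152 V = 2.69890 µV.
For a uniform distribution on [−LSB/2, +LSB/2], V_rms = LSB/√12 = 2.69890 µV/3.4641 = 0.7791 µV.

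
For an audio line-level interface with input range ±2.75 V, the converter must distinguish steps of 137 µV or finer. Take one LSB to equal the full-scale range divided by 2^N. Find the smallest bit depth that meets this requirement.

16 bits

Full-scale range = 2.75 V − (-2.75 V) = 5.5 V.
Need 2^N ≥ 5.5 V / 137 µV = 40150 → N_min = 16.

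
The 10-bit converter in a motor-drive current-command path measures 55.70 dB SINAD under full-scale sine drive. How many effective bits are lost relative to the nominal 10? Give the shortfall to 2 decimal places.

1.04 bits

Effective bits = (55.70 − 1.76)/6.02 = 8.9601.
Lost resolution: 10 − 8.9601 = 1.0399 bits.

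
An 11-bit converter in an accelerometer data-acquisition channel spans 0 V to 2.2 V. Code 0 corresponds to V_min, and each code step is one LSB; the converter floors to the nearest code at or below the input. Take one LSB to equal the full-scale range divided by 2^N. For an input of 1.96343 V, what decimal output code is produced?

V_FS = 2.2 V. LSB = 2.2 V / 2^11 ≈ 1.074 mV.
(V_in − V_min) × 2^11/range = (1.96343 − (0)) × 2048/2.2 = 1827.775.
Floor → code = 1827.

1827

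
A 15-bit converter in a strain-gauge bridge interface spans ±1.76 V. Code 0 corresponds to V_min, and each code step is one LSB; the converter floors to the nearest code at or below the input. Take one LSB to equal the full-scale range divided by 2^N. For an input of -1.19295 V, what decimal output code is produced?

5278

Full-scale range = 1.76 V − (-1.76 V) = 3.52 V. LSB = 3.52 V / 2^15 ≈ 107.4 µV.
(V_in − V_min) × 2^15/range = (-1.19295 − (-1.76)) × 32768/3.52 = 5278.720.
Floor → code = 5278.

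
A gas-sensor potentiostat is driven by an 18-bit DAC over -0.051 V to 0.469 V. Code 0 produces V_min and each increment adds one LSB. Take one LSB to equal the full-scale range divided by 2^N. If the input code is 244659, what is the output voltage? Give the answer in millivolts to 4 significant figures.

Range = 0.469 − (-0.051) = 0.52 V. LSB = 0.52 V / 2^18.
Output = V_min + (244659/262144) × range = -0.051 + 0.933300 × 0.52 V
      = -0.051 V + 0.485316 V = 0.434316 V.

434.3 mV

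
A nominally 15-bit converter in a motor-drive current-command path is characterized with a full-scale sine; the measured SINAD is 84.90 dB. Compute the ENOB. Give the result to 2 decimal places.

13.81 bits

ENOB = (84.90 − 1.76)/6.02 = 13.8106 bits.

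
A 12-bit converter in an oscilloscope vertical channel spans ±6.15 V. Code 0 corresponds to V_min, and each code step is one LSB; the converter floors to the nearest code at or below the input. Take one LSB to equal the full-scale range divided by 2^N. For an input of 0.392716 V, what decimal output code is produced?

The full-scale span is 6.15 − (-6.15) = 12.3 V. LSB = 12.3 V / 2^12 ≈ 3.003 mV.
(V_in − V_min) × 2^12/range = (0.392716 − (-6.15)) × 4096/12.3 = 2178.778.
Floor → code = 2178.

2178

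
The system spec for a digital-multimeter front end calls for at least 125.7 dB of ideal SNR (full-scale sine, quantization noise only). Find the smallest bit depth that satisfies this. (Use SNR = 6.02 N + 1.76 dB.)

Solving 6.02 N ≥ 125.7 − 1.76: N ≥ 20.588. Round up → N = 21.

21 bits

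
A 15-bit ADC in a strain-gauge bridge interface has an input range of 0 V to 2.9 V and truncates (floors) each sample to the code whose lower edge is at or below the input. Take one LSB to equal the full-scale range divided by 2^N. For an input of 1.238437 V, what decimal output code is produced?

Range is 2.9 V. LSB = 2.9 V / 2^15 ≈ 88.50 µV.
V_in − V_min = 1.238437 − (0) = 1.238437 V.
Divide by LSB: 1.238437 × 32768/2.9 = 13993.4840.
Truncating gives code 13993.

13993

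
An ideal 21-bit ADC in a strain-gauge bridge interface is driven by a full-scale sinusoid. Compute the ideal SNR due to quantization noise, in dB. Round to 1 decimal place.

128.2 dB

Ideal quantization SNR: 6.02 × 21 + 1.76 dB = 128.2 dB.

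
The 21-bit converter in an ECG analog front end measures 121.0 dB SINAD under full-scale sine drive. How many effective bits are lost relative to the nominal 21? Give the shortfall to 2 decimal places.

1.19 bits

Effective bits = (121.0 − 1.76)/6.02 = 19.8073.
21 − 19.8073 = 1.19 bits below nominal.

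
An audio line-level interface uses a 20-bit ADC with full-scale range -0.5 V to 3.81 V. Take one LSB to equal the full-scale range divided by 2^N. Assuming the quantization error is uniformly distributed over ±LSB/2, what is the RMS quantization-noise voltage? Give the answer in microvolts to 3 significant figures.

1.19 µV

Full-scale range = 3.81 V − (-0.5 V) = 4.31 V.
LSB = 4.31 V / 2^20 = 4.1103 µV.
σ_q = LSB/√12 = 4.1103 µV/3.4641 = 1.19 µV.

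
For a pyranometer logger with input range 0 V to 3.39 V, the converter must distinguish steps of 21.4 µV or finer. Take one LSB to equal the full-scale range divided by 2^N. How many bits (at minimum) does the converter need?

18 bits

Span = 3.39 V.
Need 2^N ≥ 3.39 V / 21.4 µV = 158400 → N_min = 18.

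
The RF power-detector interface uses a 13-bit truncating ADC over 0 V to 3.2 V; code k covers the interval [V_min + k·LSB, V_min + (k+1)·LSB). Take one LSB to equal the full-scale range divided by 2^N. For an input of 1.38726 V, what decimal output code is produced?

3551

Span = 3.2 V. LSB = 3.2 V / 2^13 ≈ 390.6 µV.
code = ⌊(V_in − V_min)/LSB⌋ = ⌊(V_in − V_min) × 2^13 / range⌋
     = ⌊(1.38726 − (0)) × 8192 / 3.2⌋ = ⌊1.38726 × 8192/3.2⌋
     = ⌊3551.386⌋ = 3551.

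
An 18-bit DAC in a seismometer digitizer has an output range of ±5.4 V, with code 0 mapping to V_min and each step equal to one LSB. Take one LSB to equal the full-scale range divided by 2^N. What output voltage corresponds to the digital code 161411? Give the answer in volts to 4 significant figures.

Span: 5.4 V − (-5.4 V) = 10.8 V. LSB = 10.8 V / 2^18.
V_out = -5.4 + 161411 × (10.8/262144) V
      = -5.4 V + 6.64993 V = 1.24993 V.

1.250 V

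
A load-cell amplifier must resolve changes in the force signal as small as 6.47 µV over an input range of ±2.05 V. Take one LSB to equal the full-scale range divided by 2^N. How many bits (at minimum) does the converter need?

20 bits

Range = 2.05 − (-2.05) = 4.1 V.
Need 2^N ≥ 4.1 V / 6.47 µV = 633700 → N_min = 20.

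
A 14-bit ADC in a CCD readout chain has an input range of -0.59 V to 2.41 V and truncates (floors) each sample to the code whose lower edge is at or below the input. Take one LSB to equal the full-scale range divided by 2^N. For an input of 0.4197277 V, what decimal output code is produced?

The full-scale span is 2.41 − (-0.59) = 3 V. LSB = 3 V / 2^14 ≈ 183.1 µV.
V_in − V_min = 0.4197277 − (-0.59) = 1.0097277 V.
Divide by LSB: 1.0097277 × 16384/3 = 5514.4595.
Truncating gives code 5514.

5514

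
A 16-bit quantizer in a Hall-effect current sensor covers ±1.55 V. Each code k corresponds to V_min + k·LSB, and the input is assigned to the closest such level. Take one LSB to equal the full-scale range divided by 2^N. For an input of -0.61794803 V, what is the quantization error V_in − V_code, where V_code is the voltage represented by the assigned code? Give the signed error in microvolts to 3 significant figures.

The full-scale span is 1.55 − (-1.55) = 3.1 V. LSB = 3.1 V / 2^16 ≈ 47.30 µV.
(-0.61794803 − (-1.55)) / LSB = 0.93205197 × 65536/3.1 = 19704.1800. Nearest integer: k = 19704.
V_code = V_min + k × range/2^16 = -1.55 + 19704 × 3.1/65536 = -0.61795654297 V.
e = -0.61794803 − (-0.61795654297) = +8.51 µV.

+8.51 µV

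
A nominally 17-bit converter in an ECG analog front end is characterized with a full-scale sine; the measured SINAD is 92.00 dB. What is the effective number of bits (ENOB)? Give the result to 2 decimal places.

14.99 bits

(92.00 − 1.76) / 6.02 = 90.24/6.02 = 14.9900 effective bits.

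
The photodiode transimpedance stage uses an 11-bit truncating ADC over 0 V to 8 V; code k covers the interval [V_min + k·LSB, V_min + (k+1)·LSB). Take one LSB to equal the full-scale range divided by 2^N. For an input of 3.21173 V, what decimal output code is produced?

V_FS = 8 V. LSB = 8 V / 2^11 ≈ 3.906 mV.
code = ⌊(V_in − V_min)/LSB⌋ = ⌊(V_in − V_min) × 2^11 / range⌋
     = ⌊(3.21173 − (0)) × 2048 / 8⌋ = ⌊3.21173 × 2048/8⌋
     = ⌊822.203⌋ = 822.

822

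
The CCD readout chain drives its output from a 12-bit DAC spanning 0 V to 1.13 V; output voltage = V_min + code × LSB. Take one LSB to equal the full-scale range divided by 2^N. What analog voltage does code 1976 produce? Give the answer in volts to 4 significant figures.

Span = 1.13 V. LSB = 1.13 V / 2^12.
V_out = V_min + code × LSB = 0 V + 1976 × 1.13 V / 4096
      = 0 V + 0.545137 V = 0.545137 V.

0.5451 V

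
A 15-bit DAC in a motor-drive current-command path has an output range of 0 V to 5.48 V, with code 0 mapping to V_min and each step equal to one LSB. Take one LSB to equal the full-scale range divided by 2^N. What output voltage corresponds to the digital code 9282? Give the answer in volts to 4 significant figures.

1.552 V

Full-scale range = 5.48 V. LSB = 5.48 V / 2^15.
V_out = V_min + code × LSB = 0 V + 9282 × 5.48 V / 32768
      = 0 V + 1.55229 V = 1.55229 V.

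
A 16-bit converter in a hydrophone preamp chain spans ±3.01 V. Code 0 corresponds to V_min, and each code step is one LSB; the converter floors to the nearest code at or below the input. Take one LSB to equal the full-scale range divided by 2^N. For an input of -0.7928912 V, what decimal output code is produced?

24136

Full-scale range = 3.01 V − (-3.01 V) = 6.02 V. LSB = 6.02 V / 2^16 ≈ 91.86 µV.
(V_in − V_min) × 2^16/range = (-0.7928912 − (-3.01)) × 65536/6.02 = 24136.286.
Floor → code = 24136.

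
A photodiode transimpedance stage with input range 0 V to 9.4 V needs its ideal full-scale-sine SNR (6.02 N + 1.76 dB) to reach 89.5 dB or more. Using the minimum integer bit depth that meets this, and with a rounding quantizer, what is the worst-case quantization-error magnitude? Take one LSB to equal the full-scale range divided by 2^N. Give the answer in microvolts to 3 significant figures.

143 µV

Span = 9.4 V.
N ≥ (89.5 − 1.76)/6.02 = 14.575 → N_min = 15.
One LSB is 9.4 V / 32768 = 286.87 µV.
Half an LSB is 143 µV.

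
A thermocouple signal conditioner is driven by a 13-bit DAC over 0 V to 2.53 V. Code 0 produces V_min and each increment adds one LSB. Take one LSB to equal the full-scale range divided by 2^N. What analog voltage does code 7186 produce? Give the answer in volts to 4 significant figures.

V_FS = 2.53 V. LSB = 2.53 V / 2^13.
V_out = V_min + code × LSB = 0 V + 7186 × 2.53 V / 8192
      = 0 + 2.21931 = 2.21931 V.

2.219 V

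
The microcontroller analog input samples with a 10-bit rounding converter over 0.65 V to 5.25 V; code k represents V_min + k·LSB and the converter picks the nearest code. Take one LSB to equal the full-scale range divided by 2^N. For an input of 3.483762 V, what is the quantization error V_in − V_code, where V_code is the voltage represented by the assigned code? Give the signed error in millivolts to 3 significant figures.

−0.808 mV

Range = 5.25 − (0.65) = 4.6 V. LSB = 4.6 V / 2^10 ≈ 4.492 mV.
(V_in − V_min)/LSB = (3.483762 − (0.65)) × 1024/4.6 = 630.8201 → nearest code k = 631.
V_code = V_min + k × range/2^10 = 0.65 + 631 × 4.6/1024 = 3.484570313 V.
e = 3.483762 − (3.484570313) = −0.808 mV.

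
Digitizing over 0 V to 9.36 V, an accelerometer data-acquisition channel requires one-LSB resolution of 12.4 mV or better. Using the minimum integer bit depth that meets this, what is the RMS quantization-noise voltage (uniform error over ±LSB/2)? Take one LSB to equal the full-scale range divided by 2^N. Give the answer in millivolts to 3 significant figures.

2.64 mV

Full-scale range = 9.36 V.
Need 2^N ≥ 9.36 V / 12.4 mV = 754.8 → N_min = 10.
Step size = 9.36/1024 V = 9.1406 mV.
σ_q = LSB/√12 = 9.1406 mV/3.4641 = 2.64 mV.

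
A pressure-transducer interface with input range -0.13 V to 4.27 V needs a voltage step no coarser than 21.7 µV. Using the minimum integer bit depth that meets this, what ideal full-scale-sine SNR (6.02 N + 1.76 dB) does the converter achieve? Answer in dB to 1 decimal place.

Span: 4.27 V − (-0.13 V) = 4.4 V.
Levels needed ≥ 4.4/21.7 µV = 202800. 2^18 = 262144 suffices, so N_min = 18.
SNR = 6.02 × 18 + 1.76 = 110.12 dB.

110.1 dB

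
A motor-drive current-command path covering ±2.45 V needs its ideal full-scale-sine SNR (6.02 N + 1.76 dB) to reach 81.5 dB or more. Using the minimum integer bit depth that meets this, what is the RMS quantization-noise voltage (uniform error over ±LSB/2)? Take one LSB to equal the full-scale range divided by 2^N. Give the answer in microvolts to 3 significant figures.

Range = 2.45 − (-2.45) = 4.9 V.
Solving 6.02 N ≥ 81.5 − 1.76: N ≥ 13.246. Round up → N = 14.
LSB = 4.9 V / 2^14 = 299.07 µV.
σ_q = LSB/√12 = 299.07 µV/3.4641 = 86.3 µV.

86.3 µV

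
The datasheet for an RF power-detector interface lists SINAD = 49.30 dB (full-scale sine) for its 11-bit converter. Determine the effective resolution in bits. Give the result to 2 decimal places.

ENOB = (49.30 − 1.76)/6.02 = 7.8970 bits.

7.90 bits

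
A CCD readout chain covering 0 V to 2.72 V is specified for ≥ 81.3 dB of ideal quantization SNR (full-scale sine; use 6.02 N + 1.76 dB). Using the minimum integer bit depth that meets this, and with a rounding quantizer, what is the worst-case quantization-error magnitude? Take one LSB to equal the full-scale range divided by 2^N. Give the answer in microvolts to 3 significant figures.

Range is 2.72 V.
N ≥ (81.3 − 1.76)/6.02 = 13.213 → N_min = 14.
Step size = 2.72/16384 V = 166.02 µV.
|e|_max = LSB/2 = 83.0 µV.

83.0 µV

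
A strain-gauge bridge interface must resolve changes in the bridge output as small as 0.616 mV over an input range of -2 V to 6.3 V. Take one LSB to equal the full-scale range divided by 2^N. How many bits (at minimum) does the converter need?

14 bits

Full-scale range = 6.3 V − (-2 V) = 8.3 V.
8.3 V / 0.616 mV = 13470. Since 2^13 = 8192 and 2^14 = 16384, N = 14.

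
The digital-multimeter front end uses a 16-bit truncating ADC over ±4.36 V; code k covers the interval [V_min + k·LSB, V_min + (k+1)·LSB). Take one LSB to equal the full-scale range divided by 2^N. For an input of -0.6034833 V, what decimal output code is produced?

28232

Full-scale range = 4.36 V − (-4.36 V) = 8.72 V. LSB = 8.72 V / 2^16 ≈ 133.1 µV.
V_in − V_min = -0.6034833 − (-4.36) = 3.7565167 V.
Divide by LSB: 3.7565167 × 65536/8.72 = 28232.4631.
Truncating gives code 28232.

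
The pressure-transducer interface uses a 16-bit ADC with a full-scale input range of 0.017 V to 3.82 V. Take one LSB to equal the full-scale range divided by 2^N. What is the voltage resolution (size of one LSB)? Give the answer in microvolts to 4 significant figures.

Full-scale range = 3.82 V − (0.017 V) = 3.803 V.
Number of codes = 2^16 = 65536.
LSB = 3.803 V ÷ 2^16 = 3.803/65536 V = 58.03 µV.

58.03 µV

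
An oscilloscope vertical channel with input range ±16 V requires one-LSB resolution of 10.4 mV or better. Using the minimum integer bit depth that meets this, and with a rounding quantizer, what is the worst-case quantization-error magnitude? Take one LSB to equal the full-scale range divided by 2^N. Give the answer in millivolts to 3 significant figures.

Range = 16 − (-16) = 32 V.
Levels needed ≥ 32/10.4 mV = 3077. 2^12 = 4096 suffices, so N_min = 12.
LSB = 32 V ÷ 2^12 = 32/4096 V = 7.8125 mV.
Half an LSB is 3.91 mV.

3.91 mV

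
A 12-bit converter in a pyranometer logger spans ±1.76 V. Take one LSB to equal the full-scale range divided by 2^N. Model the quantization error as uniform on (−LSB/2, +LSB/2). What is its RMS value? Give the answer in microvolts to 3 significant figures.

The full-scale span is 1.76 − (-1.76) = 3.52 V.
LSB = 3.52 V ÷ 2^12 = 3.52/4096 V = 0.85938 mV.
RMS of a uniform error over width LSB is LSB/√12 = 248 µV.

248 µV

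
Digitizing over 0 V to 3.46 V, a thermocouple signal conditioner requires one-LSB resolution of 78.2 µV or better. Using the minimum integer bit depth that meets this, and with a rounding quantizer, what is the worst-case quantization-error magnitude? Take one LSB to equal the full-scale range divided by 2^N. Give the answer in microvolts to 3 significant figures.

Full-scale range = 3.46 V.
3.46 V / 78.2 µV = 44250. Since 2^15 = 32768 and 2^16 = 65536, N = 16.
LSB = 3.46 V ÷ 2^16 = 3.46/65536 V = 52.795 µV.
Max error for round-to-nearest is LSB/2 = 26.4 µV.

26.4 µV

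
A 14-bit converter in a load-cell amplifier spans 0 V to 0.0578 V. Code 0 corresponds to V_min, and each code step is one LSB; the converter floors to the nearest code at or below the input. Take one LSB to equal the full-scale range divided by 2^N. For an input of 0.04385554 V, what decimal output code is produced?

12431

Range is 0.0578 V. LSB = 0.0578 V / 2^14 ≈ 3.528 µV.
code = ⌊(V_in − V_min)/LSB⌋ = ⌊(V_in − V_min) × 2^14 / range⌋
     = ⌊(0.04385554 − (0)) × 16384 / 0.0578⌋ = ⌊0.04385554 × 16384/0.0578⌋
     = ⌊12431.300⌋ = 12431.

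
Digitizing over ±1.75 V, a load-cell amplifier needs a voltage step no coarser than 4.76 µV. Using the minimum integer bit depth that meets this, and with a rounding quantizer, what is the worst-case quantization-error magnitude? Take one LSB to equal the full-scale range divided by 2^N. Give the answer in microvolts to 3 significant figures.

Span: 1.75 V − (-1.75 V) = 3.5 V.
Levels needed ≥ 3.5/4.76 µV = 735300. 2^20 = 1048576 suffices, so N_min = 20.
Step size = 3.5/1048576 V = 3.3379 µV.
Half an LSB is 1.67 µV.

1.67 µV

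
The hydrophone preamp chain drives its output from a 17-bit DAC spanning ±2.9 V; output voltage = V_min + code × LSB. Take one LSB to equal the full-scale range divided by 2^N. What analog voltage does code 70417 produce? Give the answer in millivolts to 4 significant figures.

216.0 mV

Full-scale range = 2.9 V − (-2.9 V) = 5.8 V. LSB = 5.8 V / 2^17.
V_out = V_min + code × LSB = -2.9 V + 70417 × 5.8 V / 131072
      = -2.9 V + 3.11599 V = 0.215987 V.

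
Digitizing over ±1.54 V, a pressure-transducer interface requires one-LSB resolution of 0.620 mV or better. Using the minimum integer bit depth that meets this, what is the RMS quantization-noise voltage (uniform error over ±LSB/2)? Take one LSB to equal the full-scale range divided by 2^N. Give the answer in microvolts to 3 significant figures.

109 µV

Span: 1.54 V − (-1.54 V) = 3.08 V.
Required number of levels: 3.08/0.620 mV = 4967.7; smallest N with 2^N ≥ that is 13.
LSB = 3.08 V / 2^13 = 375.98 µV.
σ_q = LSB/√12 = 375.98 µV/3.4641 = 109 µV.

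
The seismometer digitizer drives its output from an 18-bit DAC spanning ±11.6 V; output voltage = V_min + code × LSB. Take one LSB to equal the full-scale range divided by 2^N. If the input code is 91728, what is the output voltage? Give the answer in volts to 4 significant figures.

Range = 11.6 − (-11.6) = 23.2 V. LSB = 23.2 V / 2^18.
Output = V_min + (91728/262144) × range = -11.6 + 0.349915 × 23.2 V
      = -11.6 + 8.11802 = -3.48198 V.

-3.482 V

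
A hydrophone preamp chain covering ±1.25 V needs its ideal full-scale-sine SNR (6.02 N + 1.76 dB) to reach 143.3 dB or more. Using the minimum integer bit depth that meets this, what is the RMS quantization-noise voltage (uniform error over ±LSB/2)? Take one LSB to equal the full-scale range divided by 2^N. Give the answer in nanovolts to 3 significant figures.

43.0 nV

Span: 1.25 V − (-1.25 V) = 2.5 V.
Solving 6.02 N ≥ 143.3 − 1.76: N ≥ 23.512. Round up → N = 24.
One LSB is 2.5 V / 16777216 = 149.01 nV.
σ_q = LSB/√12 = 149.01 nV/3.4641 = 43.0 nV.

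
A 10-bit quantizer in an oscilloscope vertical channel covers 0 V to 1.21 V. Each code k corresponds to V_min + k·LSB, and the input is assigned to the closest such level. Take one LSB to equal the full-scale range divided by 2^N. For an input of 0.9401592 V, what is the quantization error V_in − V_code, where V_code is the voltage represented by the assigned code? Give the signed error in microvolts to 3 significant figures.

−427 µV

Full-scale range = 1.21 V. LSB = 1.21 V / 2^10 ≈ 1.182 mV.
(V_in − V_min)/LSB = (0.9401592 − (0)) × 1024/1.21 = 795.6389 → nearest code k = 796.
V_code = V_min + k × range/2^10 = 0 + 796 × 1.21/1024 = 0.9405859375 V.
Error = V_in − V_code = 0.9401592 − (0.9405859375) = −427 µV.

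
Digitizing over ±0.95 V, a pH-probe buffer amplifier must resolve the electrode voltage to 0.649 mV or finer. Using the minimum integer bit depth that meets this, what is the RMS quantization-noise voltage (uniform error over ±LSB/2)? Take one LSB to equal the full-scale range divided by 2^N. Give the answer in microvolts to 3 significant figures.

Span: 0.95 V − (-0.95 V) = 1.9 V.
Required number of levels: 1.9/0.649 mV = 2927.6; smallest N with 2^N ≥ that is 12.
Step size = 1.9/4096 V = 463.87 µV.
RMS noise = LSB/√12 = 134 µV.

134 µV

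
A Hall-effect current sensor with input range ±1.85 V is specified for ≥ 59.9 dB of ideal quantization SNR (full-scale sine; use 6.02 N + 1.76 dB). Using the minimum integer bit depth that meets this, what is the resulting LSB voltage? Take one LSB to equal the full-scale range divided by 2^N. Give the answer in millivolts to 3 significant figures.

The full-scale span is 1.85 − (-1.85) = 3.7 V.
6.02 N + 1.76 ≥ 59.9 gives N ≥ 9.658, so the minimum integer is 10.
One LSB is 3.7 V / 1024 = 3.61 mV.

3.61 mV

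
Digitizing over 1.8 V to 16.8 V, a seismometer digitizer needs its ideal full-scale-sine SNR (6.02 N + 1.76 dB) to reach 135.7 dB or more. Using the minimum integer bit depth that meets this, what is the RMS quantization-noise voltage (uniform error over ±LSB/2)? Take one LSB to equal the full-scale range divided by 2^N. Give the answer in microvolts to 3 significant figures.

0.516 µV

Span: 16.8 V − (1.8 V) = 15 V.
Solving 6.02 N ≥ 135.7 − 1.76: N ≥ 22.249. Round up → N = 23.
Step size = 15/8388608 V = 1.7881 µV.
V_rms = LSB/√12 = 0.516 µV.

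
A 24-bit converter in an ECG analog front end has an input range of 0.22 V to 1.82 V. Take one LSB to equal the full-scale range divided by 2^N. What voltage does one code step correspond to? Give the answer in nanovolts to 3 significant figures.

Span: 1.82 V − (0.22 V) = 1.6 V.
2^24 = 16777216 levels.
Step size = 1.6/16777216 V = 95.4 nV.

95.4 nV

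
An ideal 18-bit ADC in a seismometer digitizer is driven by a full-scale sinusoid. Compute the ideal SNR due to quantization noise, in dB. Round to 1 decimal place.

110.1 dB

Ideal quantization SNR: 6.02 × 18 + 1.76 dB = 110.1 dB.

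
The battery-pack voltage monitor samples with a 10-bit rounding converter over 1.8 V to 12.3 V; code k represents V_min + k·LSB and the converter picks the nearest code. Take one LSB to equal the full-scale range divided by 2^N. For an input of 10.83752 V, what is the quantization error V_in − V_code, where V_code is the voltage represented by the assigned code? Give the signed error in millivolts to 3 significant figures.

The full-scale span is 12.3 − (1.8) = 10.5 V. LSB = 10.5 V / 2^10 ≈ 10.25 mV.
Position in LSBs: (10.83752 − (1.8)) × 1024/10.5 = 881.3734; rounding gives k = 881.
V_code = V_min + k × range/2^10 = 1.8 + 881 × 10.5/1024 = 10.83369141 V.
Error = V_in − V_code = 10.83752 − (10.83369141) = +3.83 mV.

+3.83 mV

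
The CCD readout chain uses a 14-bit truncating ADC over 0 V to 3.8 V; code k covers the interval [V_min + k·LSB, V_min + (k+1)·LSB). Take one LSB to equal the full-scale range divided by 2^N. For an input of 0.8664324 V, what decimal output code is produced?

3735

Full-scale range = 3.8 V. LSB = 3.8 V / 2^14 ≈ 231.9 µV.
(V_in − V_min) × 2^14/range = (0.8664324 − (0)) × 16384/3.8 = 3735.692.
Floor → code = 3735.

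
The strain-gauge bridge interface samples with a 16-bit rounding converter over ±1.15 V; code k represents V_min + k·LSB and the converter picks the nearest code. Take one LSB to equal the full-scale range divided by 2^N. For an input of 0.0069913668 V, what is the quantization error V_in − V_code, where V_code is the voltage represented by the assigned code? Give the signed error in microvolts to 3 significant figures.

The full-scale span is 1.15 − (-1.15) = 2.3 V. LSB = 2.3 V / 2^16 ≈ 35.10 µV.
Position in LSBs: (0.0069913668 − (-1.15)) × 65536/2.3 = 32967.2114; rounding gives k = 32967.
V_code = V_min + k × range/2^16 = -1.15 + 32967 × 2.3/65536 = 0.0069839477539 V.
V_in − V_code = 0.0069913668 − (0.0069839477539) = +7.42 µV.

+7.42 µV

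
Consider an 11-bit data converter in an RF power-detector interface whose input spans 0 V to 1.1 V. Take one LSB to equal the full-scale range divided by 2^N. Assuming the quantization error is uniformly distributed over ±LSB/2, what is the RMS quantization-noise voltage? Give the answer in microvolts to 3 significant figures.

Span = 1.1 V.
One LSB is 1.1 V / 2048 = 0.53711 mV.
σ_q = LSB/√12 = 0.53711 mV/3.4641 = 155 µV.

155 µV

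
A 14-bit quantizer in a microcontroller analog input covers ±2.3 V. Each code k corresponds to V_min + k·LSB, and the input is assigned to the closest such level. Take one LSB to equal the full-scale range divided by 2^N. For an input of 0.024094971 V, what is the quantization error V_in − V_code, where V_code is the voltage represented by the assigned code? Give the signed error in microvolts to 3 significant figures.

The full-scale span is 2.3 − (-2.3) = 4.6 V. LSB = 4.6 V / 2^14 ≈ 280.8 µV.
(V_in − V_min)/LSB = (0.024094971 − (-2.3)) × 16384/4.6 = 8277.8200 → nearest code k = 8278.
V_code = V_min + k × range/2^14 = -2.3 + 8278 × 4.6/16384 = 0.024145507813 V.
V_in − V_code = 0.024094971 − (0.024145507813) = −50.5 µV.

−50.5 µV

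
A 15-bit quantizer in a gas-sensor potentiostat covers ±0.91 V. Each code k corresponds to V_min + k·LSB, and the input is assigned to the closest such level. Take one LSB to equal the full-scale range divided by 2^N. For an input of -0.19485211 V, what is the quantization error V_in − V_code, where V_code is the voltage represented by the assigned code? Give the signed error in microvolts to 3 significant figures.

The full-scale span is 0.91 − (-0.91) = 1.82 V. LSB = 1.82 V / 2^15 ≈ 55.54 µV.
(V_in − V_min)/LSB = (-0.19485211 − (-0.91)) × 32768/1.82 = 12875.8055 → nearest code k = 12876.
V_code = -0.91 + (12876/32768) × 1.82 = -0.19484130859 V.
e = -0.19485211 − (-0.19484130859) = −10.8 µV.

−10.8 µV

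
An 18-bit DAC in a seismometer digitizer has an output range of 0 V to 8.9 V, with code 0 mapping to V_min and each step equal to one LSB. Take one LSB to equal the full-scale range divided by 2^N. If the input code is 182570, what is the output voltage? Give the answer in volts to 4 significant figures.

Full-scale range = 8.9 V. LSB = 8.9 V / 2^18.
V_out = 0 + 182570 × (8.9/262144) V
      = 0 + 6.19840 = 6.19840 V.

6.198 V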